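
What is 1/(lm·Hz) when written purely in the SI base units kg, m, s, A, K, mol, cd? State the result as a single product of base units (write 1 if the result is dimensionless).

lm = cd·sr = cd (luminous flux; sr is dimensionless).
So lm⁻¹ = cd⁻¹.
Hz = 1/s = s⁻¹ (frequency is cycles per second).
So Hz⁻¹ = s.
Combining: lm⁻¹·Hz⁻¹ = cd⁻¹ · s = s·cd⁻¹.

s·cd⁻¹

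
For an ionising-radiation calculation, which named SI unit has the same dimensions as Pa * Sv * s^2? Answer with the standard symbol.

Pa = N/m² (pressure = force per area),
    = kg·m⁻¹·s⁻².
Sv = J/kg (equivalent dose = energy per mass),
    = m²·s⁻².
Combining: Pa·Sv·s² = (kg·m⁻¹·s⁻²) · (m²·s⁻²) · s² = kg·m·s⁻².
kg·m·s⁻² is the base-SI form of the newton.

N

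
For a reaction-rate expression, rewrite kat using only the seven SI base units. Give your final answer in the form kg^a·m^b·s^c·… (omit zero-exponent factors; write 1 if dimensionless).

s⁻¹·mol

kat = mol/s = s⁻¹·mol (catalytic activity).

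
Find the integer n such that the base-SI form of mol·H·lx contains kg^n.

H = kg·m²·s⁻²·A⁻².
lx = m⁻²·cd.
Combining: mol·H·lx = mol · (kg·m²·s⁻²·A⁻²) · (m⁻²·cd) = kg·s⁻²·A⁻²·mol·cd.
The exponent of kg is 1.

1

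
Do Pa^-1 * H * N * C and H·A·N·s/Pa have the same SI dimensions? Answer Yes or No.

Left side:
  Pa = kg·m⁻¹·s⁻².
  So Pa⁻¹ = kg⁻¹·m·s².
  H = kg·m²·s⁻²·A⁻².
  N = kg·m·s⁻².
  C = s·A.
  Combining: Pa⁻¹·H·N·C = (kg⁻¹·m·s²) · (kg·m²·s⁻²·A⁻²) · (kg·m·s⁻²) · (s·A) = kg·m⁴·s⁻¹·A⁻¹.
Right side:
  Pa = kg·m⁻¹·s⁻².
  So Pa⁻¹ = kg⁻¹·m·s².
  H = kg·m²·s⁻²·A⁻².
  N = kg·m·s⁻².
  Combining: Pa⁻¹·H·A·N·s = (kg⁻¹·m·s²) · (kg·m²·s⁻²·A⁻²) · A · (kg·m·s⁻²) · s = kg·m⁴·s⁻¹·A⁻¹.
Both reduce to kg·m⁴·s⁻¹·A⁻¹.

Yes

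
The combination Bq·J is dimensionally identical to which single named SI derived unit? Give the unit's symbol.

Bq = 1/s = s⁻¹ (activity is decays per second).
J = N·m (work = force × distance),
    = kg·m²·s⁻².
Combining: Bq·J = s⁻¹ · (kg·m²·s⁻²) = kg·m²·s⁻³.
kg·m²·s⁻³ is the base-SI form of the watt.

W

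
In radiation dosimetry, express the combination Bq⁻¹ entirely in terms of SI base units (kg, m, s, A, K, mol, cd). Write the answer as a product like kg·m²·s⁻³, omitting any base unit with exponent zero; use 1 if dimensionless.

s

Bq = s⁻¹.
So Bq⁻¹ = s.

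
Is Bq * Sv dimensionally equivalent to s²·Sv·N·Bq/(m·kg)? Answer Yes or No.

Left side:
  Bq = s⁻¹.
  Sv = m²·s⁻².
  Combining: Bq·Sv = s⁻¹ · (m²·s⁻²) = m²·s⁻³.
Right side:
  Sv = J/kg (equivalent dose = energy per mass),
      = m²·s⁻².
  N = kg·m/s² = kg·m·s⁻² (force = mass × acceleration).
  Bq = 1/s = s⁻¹ (activity is decays per second).
  Combining: s²·Sv·m⁻¹·N·kg⁻¹·Bq = s² · (m²·s⁻²) · m⁻¹ · (kg·m·s⁻²) · kg⁻¹ · s⁻¹ = m²·s⁻³.
Both reduce to m²·s⁻³.

Yes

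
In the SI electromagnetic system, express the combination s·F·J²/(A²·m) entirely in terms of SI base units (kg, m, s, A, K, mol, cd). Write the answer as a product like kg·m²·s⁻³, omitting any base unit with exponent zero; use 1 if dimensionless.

kg·m·s

F = kg⁻¹·m⁻²·s⁴·A².
J = kg·m²·s⁻².
So J² = kg²·m⁴·s⁻⁴.
Combining: A⁻²·s·F·m⁻¹·J² = A⁻² · s · (kg⁻¹·m⁻²·s⁴·A²) · m⁻¹ · (kg²·m⁴·s⁻⁴) = kg·m·s.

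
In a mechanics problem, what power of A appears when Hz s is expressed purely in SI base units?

0

Hz = s⁻¹.
Combining: Hz·s = s⁻¹ · s = 1.
The exponent of A is 0.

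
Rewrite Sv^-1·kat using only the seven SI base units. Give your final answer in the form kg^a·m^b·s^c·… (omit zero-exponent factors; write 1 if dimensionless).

Sv = m²·s⁻².
So Sv⁻¹ = m⁻²·s².
kat = s⁻¹·mol.
Combining: Sv⁻¹·kat = (m⁻²·s²) · (s⁻¹·mol) = m⁻²·s·mol.

m⁻²·s·mol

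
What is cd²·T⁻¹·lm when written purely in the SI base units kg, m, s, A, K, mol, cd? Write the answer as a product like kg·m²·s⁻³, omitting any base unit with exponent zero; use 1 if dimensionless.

T = kg·s⁻²·A⁻¹.
So T⁻¹ = kg⁻¹·s²·A.
lm = cd.
Combining: cd²·T⁻¹·lm = cd² · (kg⁻¹·s²·A) · cd = kg⁻¹·s²·A·cd³.

kg⁻¹·s²·A·cd³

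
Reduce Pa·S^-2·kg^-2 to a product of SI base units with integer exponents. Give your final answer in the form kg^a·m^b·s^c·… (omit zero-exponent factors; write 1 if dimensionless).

Pa = N/m² (pressure = force per area),
    = kg·m⁻¹·s⁻².
S = 1/Ω (conductance is reciprocal resistance),
    = kg⁻¹·m⁻²·s³·A².
So S⁻² = kg²·m⁴·s⁻⁶·A⁻⁴.
Combining: Pa·S⁻²·kg⁻² = (kg·m⁻¹·s⁻²) · (kg²·m⁴·s⁻⁶·A⁻⁴) · kg⁻² = kg·m³·s⁻⁸·A⁻⁴.

kg·m³·s⁻⁸·A⁻⁴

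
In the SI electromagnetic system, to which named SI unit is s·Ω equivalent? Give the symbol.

Ω = V/A (resistance = voltage per current),
    = kg·m²·s⁻³·A⁻².
Combining: s·Ω = s · (kg·m²·s⁻³·A⁻²) = kg·m²·s⁻²·A⁻².
kg·m²·s⁻²·A⁻² is the base-SI form of the henry.

H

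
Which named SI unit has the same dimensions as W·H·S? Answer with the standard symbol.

W = J/s (power = energy per time),
    = kg·m²·s⁻³.
H = Wb/A (inductance = flux per current),
    = kg·m²·s⁻²·A⁻².
S = 1/Ω (conductance is reciprocal resistance),
    = kg⁻¹·m⁻²·s³·A².
Combining: W·H·S = (kg·m²·s⁻³) · (kg·m²·s⁻²·A⁻²) · (kg⁻¹·m⁻²·s³·A²) = kg·m²·s⁻².
kg·m²·s⁻² is the base-SI form of the joule.

J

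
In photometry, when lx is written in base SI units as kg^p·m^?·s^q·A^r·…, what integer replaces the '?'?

lx = lm/m² (illuminance = luminous flux per area),
    = m⁻²·cd.
The exponent of m is -2.

-2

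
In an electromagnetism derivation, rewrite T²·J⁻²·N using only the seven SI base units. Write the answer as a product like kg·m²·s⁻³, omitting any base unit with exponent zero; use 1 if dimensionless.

T = Wb/m² (flux density = flux per area),
    = kg·s⁻²·A⁻¹.
So T² = kg²·s⁻⁴·A⁻².
J = N·m (work = force × distance),
    = kg·m²·s⁻².
So J⁻² = kg⁻²·m⁻⁴·s⁴.
N = kg·m/s² = kg·m·s⁻² (force = mass × acceleration).
Combining: T²·J⁻²·N = (kg²·s⁻⁴·A⁻²) · (kg⁻²·m⁻⁴·s⁴) · (kg·m·s⁻²) = kg·m⁻³·s⁻²·A⁻².

kg·m⁻³·s⁻²·A⁻²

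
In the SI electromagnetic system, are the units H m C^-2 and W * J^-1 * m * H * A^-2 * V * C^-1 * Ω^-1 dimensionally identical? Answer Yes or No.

Yes

Left side:
  H = Wb/A (inductance = flux per current),
      = kg·m²·s⁻²·A⁻².
  C = A·s = s·A (charge = current × time).
  So C⁻² = s⁻²·A⁻².
  Combining: H·m·C⁻² = (kg·m²·s⁻²·A⁻²) · m · (s⁻²·A⁻²) = kg·m³·s⁻⁴·A⁻⁴.
Right side:
  W = kg·m²·s⁻³.
  J = kg·m²·s⁻².
  So J⁻¹ = kg⁻¹·m⁻²·s².
  H = kg·m²·s⁻²·A⁻².
  V = kg·m²·s⁻³·A⁻¹.
  C = s·A.
  So C⁻¹ = s⁻¹·A⁻¹.
  Ω = kg·m²·s⁻³·A⁻².
  So Ω⁻¹ = kg⁻¹·m⁻²·s³·A².
  Combining: W·J⁻¹·m·H·A⁻²·V·C⁻¹·Ω⁻¹ = (kg·m²·s⁻³) · (kg⁻¹·m⁻²·s²) · m · (kg·m²·s⁻²·A⁻²) · A⁻² · (kg·m²·s⁻³·A⁻¹) · (s⁻¹·A⁻¹) · (kg⁻¹·m⁻²·s³·A²) = kg·m³·s⁻⁴·A⁻⁴.
Both reduce to kg·m³·s⁻⁴·A⁻⁴.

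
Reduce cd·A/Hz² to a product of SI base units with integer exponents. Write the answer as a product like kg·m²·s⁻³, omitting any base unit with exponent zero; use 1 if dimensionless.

Hz = s⁻¹.
So Hz⁻² = s².
Combining: cd·Hz⁻²·A = cd · s² · A = s²·A·cd.

s²·A·cd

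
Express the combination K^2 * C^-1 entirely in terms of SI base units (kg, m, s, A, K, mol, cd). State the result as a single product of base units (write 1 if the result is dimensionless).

s⁻¹·A⁻¹·K²

C = A·s = s·A (charge = current × time).
So C⁻¹ = s⁻¹·A⁻¹.
Combining: K²·C⁻¹ = K² · (s⁻¹·A⁻¹) = s⁻¹·A⁻¹·K².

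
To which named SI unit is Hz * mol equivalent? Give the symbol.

Hz = 1/s = s⁻¹ (frequency is cycles per second).
Combining: Hz·mol = s⁻¹ · mol = s⁻¹·mol.
s⁻¹·mol is the base-SI form of the katal.

kat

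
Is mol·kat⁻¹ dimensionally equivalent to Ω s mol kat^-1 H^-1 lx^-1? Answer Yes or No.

Left side:
  kat = mol/s = s⁻¹·mol (catalytic activity).
  So kat⁻¹ = s·mol⁻¹.
  Combining: mol·kat⁻¹ = mol · (s·mol⁻¹) = s.
Right side:
  Ω = kg·m²·s⁻³·A⁻².
  kat = s⁻¹·mol.
  So kat⁻¹ = s·mol⁻¹.
  H = kg·m²·s⁻²·A⁻².
  So H⁻¹ = kg⁻¹·m⁻²·s²·A².
  lx = m⁻²·cd.
  So lx⁻¹ = m²·cd⁻¹.
  Combining: Ω·s·mol·kat⁻¹·H⁻¹·lx⁻¹ = (kg·m²·s⁻³·A⁻²) · s · mol · (s·mol⁻¹) · (kg⁻¹·m⁻²·s²·A²) · (m²·cd⁻¹) = m²·s·cd⁻¹.
Left is s; right is m²·s·cd⁻¹ — different.

No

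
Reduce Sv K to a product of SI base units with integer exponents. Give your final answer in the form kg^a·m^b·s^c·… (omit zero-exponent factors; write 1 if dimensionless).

Sv = J/kg (equivalent dose = energy per mass),
    = m²·s⁻².
Combining: Sv·K = (m²·s⁻²) · K = m²·s⁻²·K.

m²·s⁻²·K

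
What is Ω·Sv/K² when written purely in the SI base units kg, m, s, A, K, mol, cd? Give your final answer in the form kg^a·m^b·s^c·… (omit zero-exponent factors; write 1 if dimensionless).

kg·m⁴·s⁻⁵·A⁻²·K⁻²

Ω = V/A (resistance = voltage per current),
    = kg·m²·s⁻³·A⁻².
Sv = J/kg (equivalent dose = energy per mass),
    = m²·s⁻².
Combining: Ω·Sv·K⁻² = (kg·m²·s⁻³·A⁻²) · (m²·s⁻²) · K⁻² = kg·m⁴·s⁻⁵·A⁻²·K⁻².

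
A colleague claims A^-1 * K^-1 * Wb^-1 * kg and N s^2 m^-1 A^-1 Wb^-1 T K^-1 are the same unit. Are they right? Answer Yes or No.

No

Left side:
  Wb = kg·m²·s⁻²·A⁻¹.
  So Wb⁻¹ = kg⁻¹·m⁻²·s²·A.
  Combining: A⁻¹·K⁻¹·Wb⁻¹·kg = A⁻¹ · K⁻¹ · (kg⁻¹·m⁻²·s²·A) · kg = m⁻²·s²·K⁻¹.
Right side:
  N = kg·m/s² = kg·m·s⁻² (force = mass × acceleration).
  Wb = V·s (flux: a volt is a weber per second),
      = kg·m²·s⁻²·A⁻¹.
  So Wb⁻¹ = kg⁻¹·m⁻²·s²·A.
  T = Wb/m² (flux density = flux per area),
      = kg·s⁻²·A⁻¹.
  Combining: N·s²·m⁻¹·A⁻¹·Wb⁻¹·T·K⁻¹ = (kg·m·s⁻²) · s² · m⁻¹ · A⁻¹ · (kg⁻¹·m⁻²·s²·A) · (kg·s⁻²·A⁻¹) · K⁻¹ = kg·m⁻²·A⁻¹·K⁻¹.
Left is m⁻²·s²·K⁻¹; right is kg·m⁻²·A⁻¹·K⁻¹ — different.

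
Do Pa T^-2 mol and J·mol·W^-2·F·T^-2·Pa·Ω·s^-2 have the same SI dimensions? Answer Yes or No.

Left side:
  Pa = N/m² (pressure = force per area),
      = kg·m⁻¹·s⁻².
  T = Wb/m² (flux density = flux per area),
      = kg·s⁻²·A⁻¹.
  So T⁻² = kg⁻²·s⁴·A².
  Combining: Pa·T⁻²·mol = (kg·m⁻¹·s⁻²) · (kg⁻²·s⁴·A²) · mol = kg⁻¹·m⁻¹·s²·A²·mol.
Right side:
  J = N·m (work = force × distance),
      = kg·m²·s⁻².
  W = J/s (power = energy per time),
      = kg·m²·s⁻³.
  So W⁻² = kg⁻²·m⁻⁴·s⁶.
  F = C/V (capacitance = charge per voltage),
      = A·s/(kg·m²·s⁻³·A⁻¹) (substituting C and V),
      = kg⁻¹·m⁻²·s⁴·A².
  T = Wb/m² (flux density = flux per area),
      = kg·s⁻²·A⁻¹.
  So T⁻² = kg⁻²·s⁴·A².
  Pa = N/m² (pressure = force per area),
      = kg·m⁻¹·s⁻².
  Ω = V/A (resistance = voltage per current),
      = kg·m²·s⁻³·A⁻².
  Combining: J·mol·W⁻²·F·T⁻²·Pa·Ω·s⁻² = (kg·m²·s⁻²) · mol · (kg⁻²·m⁻⁴·s⁶) · (kg⁻¹·m⁻²·s⁴·A²) · (kg⁻²·s⁴·A²) · (kg·m⁻¹·s⁻²) · (kg·m²·s⁻³·A⁻²) · s⁻² = kg⁻²·m⁻³·s⁵·A²·mol.
Left is kg⁻¹·m⁻¹·s²·A²·mol; right is kg⁻²·m⁻³·s⁵·A²·mol — different.

No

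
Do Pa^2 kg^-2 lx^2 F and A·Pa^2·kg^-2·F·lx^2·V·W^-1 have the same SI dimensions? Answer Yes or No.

Left side:
  Pa = N/m² (pressure = force per area),
      = kg·m⁻¹·s⁻².
  So Pa² = kg²·m⁻²·s⁻⁴.
  lx = lm/m² (illuminance = luminous flux per area),
      = m⁻²·cd.
  So lx² = m⁻⁴·cd².
  F = C/V (capacitance = charge per voltage),
      = A·s/(kg·m²·s⁻³·A⁻¹) (substituting C and V),
      = kg⁻¹·m⁻²·s⁴·A².
  Combining: Pa²·kg⁻²·lx²·F = (kg²·m⁻²·s⁻⁴) · kg⁻² · (m⁻⁴·cd²) · (kg⁻¹·m⁻²·s⁴·A²) = kg⁻¹·m⁻⁸·A²·cd².
Right side:
  Pa = kg·m⁻¹·s⁻².
  So Pa² = kg²·m⁻²·s⁻⁴.
  F = kg⁻¹·m⁻²·s⁴·A².
  lx = m⁻²·cd.
  So lx² = m⁻⁴·cd².
  V = kg·m²·s⁻³·A⁻¹.
  W = kg·m²·s⁻³.
  So W⁻¹ = kg⁻¹·m⁻²·s³.
  Combining: A·Pa²·kg⁻²·F·lx²·V·W⁻¹ = A · (kg²·m⁻²·s⁻⁴) · kg⁻² · (kg⁻¹·m⁻²·s⁴·A²) · (m⁻⁴·cd²) · (kg·m²·s⁻³·A⁻¹) · (kg⁻¹·m⁻²·s³) = kg⁻¹·m⁻⁸·A²·cd².
Both reduce to kg⁻¹·m⁻⁸·A²·cd².

Yes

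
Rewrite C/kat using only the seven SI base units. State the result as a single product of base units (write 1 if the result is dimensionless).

kat = mol/s = s⁻¹·mol (catalytic activity).
So kat⁻¹ = s·mol⁻¹.
C = A·s = s·A (charge = current × time).
Combining: kat⁻¹·C = (s·mol⁻¹) · (s·A) = s²·A·mol⁻¹.

s²·A·mol⁻¹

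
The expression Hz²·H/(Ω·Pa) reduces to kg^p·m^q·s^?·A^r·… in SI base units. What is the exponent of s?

1

Ω = kg·m²·s⁻³·A⁻².
So Ω⁻¹ = kg⁻¹·m⁻²·s³·A².
Hz = s⁻¹.
So Hz² = s⁻².
Pa = kg·m⁻¹·s⁻².
So Pa⁻¹ = kg⁻¹·m·s².
H = kg·m²·s⁻²·A⁻².
Combining: Ω⁻¹·Hz²·Pa⁻¹·H = (kg⁻¹·m⁻²·s³·A²) · s⁻² · (kg⁻¹·m·s²) · (kg·m²·s⁻²·A⁻²) = kg⁻¹·m·s.
The exponent of s is 1.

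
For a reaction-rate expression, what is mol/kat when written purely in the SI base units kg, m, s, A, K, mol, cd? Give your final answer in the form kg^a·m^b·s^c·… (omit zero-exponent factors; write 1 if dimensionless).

kat = mol/s = s⁻¹·mol (catalytic activity).
So kat⁻¹ = s·mol⁻¹.
Combining: kat⁻¹·mol = (s·mol⁻¹) · mol = s.

s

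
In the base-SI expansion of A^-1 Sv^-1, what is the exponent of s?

Sv = m²·s⁻².
So Sv⁻¹ = m⁻²·s².
Combining: A⁻¹·Sv⁻¹ = A⁻¹ · (m⁻²·s²) = m⁻²·s²·A⁻¹.
The exponent of s is 2.

2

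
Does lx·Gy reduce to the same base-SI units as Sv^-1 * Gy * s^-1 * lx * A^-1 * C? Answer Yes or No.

No

Left side:
  lx = lm/m² (illuminance = luminous flux per area),
      = m⁻²·cd.
  Gy = J/kg (absorbed dose = energy per mass),
      = m²·s⁻².
  Combining: lx·Gy = (m⁻²·cd) · (m²·s⁻²) = s⁻²·cd.
Right side:
  Sv = J/kg (equivalent dose = energy per mass),
      = m²·s⁻².
  So Sv⁻¹ = m⁻²·s².
  Gy = J/kg (absorbed dose = energy per mass),
      = m²·s⁻².
  lx = lm/m² (illuminance = luminous flux per area),
      = m⁻²·cd.
  C = A·s = s·A (charge = current × time).
  Combining: Sv⁻¹·Gy·s⁻¹·lx·A⁻¹·C = (m⁻²·s²) · (m²·s⁻²) · s⁻¹ · (m⁻²·cd) · A⁻¹ · (s·A) = m⁻²·cd.
Left is s⁻²·cd; right is m⁻²·cd — different.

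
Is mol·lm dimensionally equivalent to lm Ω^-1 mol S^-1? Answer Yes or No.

Yes

Left side:
  lm = cd.
  Combining: mol·lm = mol · cd = mol·cd.
Right side:
  lm = cd.
  Ω = kg·m²·s⁻³·A⁻².
  So Ω⁻¹ = kg⁻¹·m⁻²·s³·A².
  S = kg⁻¹·m⁻²·s³·A².
  So S⁻¹ = kg·m²·s⁻³·A⁻².
  Combining: lm·Ω⁻¹·mol·S⁻¹ = cd · (kg⁻¹·m⁻²·s³·A²) · mol · (kg·m²·s⁻³·A⁻²) = mol·cd.
Both reduce to mol·cd.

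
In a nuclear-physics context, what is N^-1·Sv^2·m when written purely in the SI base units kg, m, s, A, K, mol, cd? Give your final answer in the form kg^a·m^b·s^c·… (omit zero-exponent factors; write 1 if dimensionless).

N = kg·m/s² = kg·m·s⁻² (force = mass × acceleration).
So N⁻¹ = kg⁻¹·m⁻¹·s².
Sv = J/kg (equivalent dose = energy per mass),
    = m²·s⁻².
So Sv² = m⁴·s⁻⁴.
Combining: N⁻¹·Sv²·m = (kg⁻¹·m⁻¹·s²) · (m⁴·s⁻⁴) · m = kg⁻¹·m⁴·s⁻².

kg⁻¹·m⁴·s⁻²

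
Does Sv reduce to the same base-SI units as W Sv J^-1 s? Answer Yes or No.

Left side:
  Sv = J/kg (equivalent dose = energy per mass),
      = m²·s⁻².
Right side:
  W = kg·m²·s⁻³.
  Sv = m²·s⁻².
  J = kg·m²·s⁻².
  So J⁻¹ = kg⁻¹·m⁻²·s².
  Combining: W·Sv·J⁻¹·s = (kg·m²·s⁻³) · (m²·s⁻²) · (kg⁻¹·m⁻²·s²) · s = m²·s⁻².
Both reduce to m²·s⁻².

Yes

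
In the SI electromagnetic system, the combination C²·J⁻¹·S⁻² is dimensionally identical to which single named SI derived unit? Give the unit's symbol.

C = s·A.
So C² = s²·A².
J = kg·m²·s⁻².
So J⁻¹ = kg⁻¹·m⁻²·s².
S = kg⁻¹·m⁻²·s³·A².
So S⁻² = kg²·m⁴·s⁻⁶·A⁻⁴.
Combining: C²·J⁻¹·S⁻² = (s²·A²) · (kg⁻¹·m⁻²·s²) · (kg²·m⁴·s⁻⁶·A⁻⁴) = kg·m²·s⁻²·A⁻².
kg·m²·s⁻²·A⁻² is the base-SI form of the henry.

H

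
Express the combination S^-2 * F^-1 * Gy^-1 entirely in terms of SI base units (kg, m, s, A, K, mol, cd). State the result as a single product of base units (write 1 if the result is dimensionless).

kg³·m⁴·s⁻⁸·A⁻⁶

S = 1/Ω (conductance is reciprocal resistance),
    = kg⁻¹·m⁻²·s³·A².
So S⁻² = kg²·m⁴·s⁻⁶·A⁻⁴.
F = C/V (capacitance = charge per voltage),
    = A·s/(kg·m²·s⁻³·A⁻¹) (substituting C and V),
    = kg⁻¹·m⁻²·s⁴·A².
So F⁻¹ = kg·m²·s⁻⁴·A⁻².
Gy = J/kg (absorbed dose = energy per mass),
    = m²·s⁻².
So Gy⁻¹ = m⁻²·s².
Combining: S⁻²·F⁻¹·Gy⁻¹ = (kg²·m⁴·s⁻⁶·A⁻⁴) · (kg·m²·s⁻⁴·A⁻²) · (m⁻²·s²) = kg³·m⁴·s⁻⁸·A⁻⁶.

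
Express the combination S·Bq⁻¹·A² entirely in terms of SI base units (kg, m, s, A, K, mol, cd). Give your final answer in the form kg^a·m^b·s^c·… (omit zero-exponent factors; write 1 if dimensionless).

S = 1/Ω (conductance is reciprocal resistance),
    = kg⁻¹·m⁻²·s³·A².
Bq = 1/s = s⁻¹ (activity is decays per second).
So Bq⁻¹ = s.
Combining: S·Bq⁻¹·A² = (kg⁻¹·m⁻²·s³·A²) · s · A² = kg⁻¹·m⁻²·s⁴·A⁴.

kg⁻¹·m⁻²·s⁴·A⁴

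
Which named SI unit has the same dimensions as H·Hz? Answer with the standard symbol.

Ω

H = kg·m²·s⁻²·A⁻².
Hz = s⁻¹.
Combining: H·Hz = (kg·m²·s⁻²·A⁻²) · s⁻¹ = kg·m²·s⁻³·A⁻².
kg·m²·s⁻³·A⁻² is the base-SI form of the ohm.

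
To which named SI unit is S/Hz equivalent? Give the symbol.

S = 1/Ω (conductance is reciprocal resistance),
    = kg⁻¹·m⁻²·s³·A².
Hz = 1/s = s⁻¹ (frequency is cycles per second).
So Hz⁻¹ = s.
Combining: S·Hz⁻¹ = (kg⁻¹·m⁻²·s³·A²) · s = kg⁻¹·m⁻²·s⁴·A².
kg⁻¹·m⁻²·s⁴·A² is the base-SI form of the farad.

F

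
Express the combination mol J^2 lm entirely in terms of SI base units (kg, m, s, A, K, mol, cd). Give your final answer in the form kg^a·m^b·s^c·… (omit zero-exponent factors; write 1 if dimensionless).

J = kg·m²·s⁻².
So J² = kg²·m⁴·s⁻⁴.
lm = cd.
Combining: mol·J²·lm = mol · (kg²·m⁴·s⁻⁴) · cd = kg²·m⁴·s⁻⁴·mol·cd.

kg²·m⁴·s⁻⁴·mol·cd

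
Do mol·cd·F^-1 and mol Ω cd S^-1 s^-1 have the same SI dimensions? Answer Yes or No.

No

Left side:
  F = kg⁻¹·m⁻²·s⁴·A².
  So F⁻¹ = kg·m²·s⁻⁴·A⁻².
  Combining: mol·cd·F⁻¹ = mol · cd · (kg·m²·s⁻⁴·A⁻²) = kg·m²·s⁻⁴·A⁻²·mol·cd.
Right side:
  Ω = kg·m²·s⁻³·A⁻².
  S = kg⁻¹·m⁻²·s³·A².
  So S⁻¹ = kg·m²·s⁻³·A⁻².
  Combining: mol·Ω·cd·S⁻¹·s⁻¹ = mol · (kg·m²·s⁻³·A⁻²) · cd · (kg·m²·s⁻³·A⁻²) · s⁻¹ = kg²·m⁴·s⁻⁷·A⁻⁴·mol·cd.
Left is kg·m²·s⁻⁴·A⁻²·mol·cd; right is kg²·m⁴·s⁻⁷·A⁻⁴·mol·cd — different.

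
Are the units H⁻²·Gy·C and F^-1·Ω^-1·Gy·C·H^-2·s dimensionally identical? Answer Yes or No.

Left side:
  H = Wb/A (inductance = flux per current),
      = kg·m²·s⁻²·A⁻².
  So H⁻² = kg⁻²·m⁻⁴·s⁴·A⁴.
  Gy = J/kg (absorbed dose = energy per mass),
      = m²·s⁻².
  C = A·s = s·A (charge = current × time).
  Combining: H⁻²·Gy·C = (kg⁻²·m⁻⁴·s⁴·A⁴) · (m²·s⁻²) · (s·A) = kg⁻²·m⁻²·s³·A⁵.
Right side:
  F = C/V (capacitance = charge per voltage),
      = A·s/(kg·m²·s⁻³·A⁻¹) (substituting C and V),
      = kg⁻¹·m⁻²·s⁴·A².
  So F⁻¹ = kg·m²·s⁻⁴·A⁻².
  Ω = V/A (resistance = voltage per current),
      = kg·m²·s⁻³·A⁻².
  So Ω⁻¹ = kg⁻¹·m⁻²·s³·A².
  Gy = J/kg (absorbed dose = energy per mass),
      = m²·s⁻².
  C = A·s = s·A (charge = current × time).
  H = Wb/A (inductance = flux per current),
      = kg·m²·s⁻²·A⁻².
  So H⁻² = kg⁻²·m⁻⁴·s⁴·A⁴.
  Combining: F⁻¹·Ω⁻¹·Gy·C·H⁻²·s = (kg·m²·s⁻⁴·A⁻²) · (kg⁻¹·m⁻²·s³·A²) · (m²·s⁻²) · (s·A) · (kg⁻²·m⁻⁴·s⁴·A⁴) · s = kg⁻²·m⁻²·s³·A⁵.
Both reduce to kg⁻²·m⁻²·s³·A⁵.

Yes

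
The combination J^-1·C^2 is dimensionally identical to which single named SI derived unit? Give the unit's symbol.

J = kg·m²·s⁻².
So J⁻¹ = kg⁻¹·m⁻²·s².
C = s·A.
So C² = s²·A².
Combining: J⁻¹·C² = (kg⁻¹·m⁻²·s²) · (s²·A²) = kg⁻¹·m⁻²·s⁴·A².
kg⁻¹·m⁻²·s⁴·A² is the base-SI form of the farad.

F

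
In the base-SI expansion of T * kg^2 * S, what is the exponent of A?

1

T = Wb/m² (flux density = flux per area),
    = kg·s⁻²·A⁻¹.
S = 1/Ω (conductance is reciprocal resistance),
    = kg⁻¹·m⁻²·s³·A².
Combining: T·kg²·S = (kg·s⁻²·A⁻¹) · kg² · (kg⁻¹·m⁻²·s³·A²) = kg²·m⁻²·s·A.
The exponent of A is 1.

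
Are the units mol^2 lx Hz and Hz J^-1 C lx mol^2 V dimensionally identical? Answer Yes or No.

Yes

Left side:
  lx = lm/m² (illuminance = luminous flux per area),
      = m⁻²·cd.
  Hz = 1/s = s⁻¹ (frequency is cycles per second).
  Combining: mol²·lx·Hz = mol² · (m⁻²·cd) · s⁻¹ = m⁻²·s⁻¹·mol²·cd.
Right side:
  Hz = 1/s = s⁻¹ (frequency is cycles per second).
  J = N·m (work = force × distance),
      = kg·m²·s⁻².
  So J⁻¹ = kg⁻¹·m⁻²·s².
  C = A·s = s·A (charge = current × time).
  lx = lm/m² (illuminance = luminous flux per area),
      = m⁻²·cd.
  V = W/A (potential = power per current),
      = kg·m²·s⁻³·A⁻¹.
  Combining: Hz·J⁻¹·C·lx·mol²·V = s⁻¹ · (kg⁻¹·m⁻²·s²) · (s·A) · (m⁻²·cd) · mol² · (kg·m²·s⁻³·A⁻¹) = m⁻²·s⁻¹·mol²·cd.
Both reduce to m⁻²·s⁻¹·mol²·cd.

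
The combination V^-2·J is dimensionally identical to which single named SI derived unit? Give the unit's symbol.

V = W/A (potential = power per current),
    = kg·m²·s⁻³·A⁻¹.
So V⁻² = kg⁻²·m⁻⁴·s⁶·A².
J = N·m (work = force × distance),
    = kg·m²·s⁻².
Combining: V⁻²·J = (kg⁻²·m⁻⁴·s⁶·A²) · (kg·m²·s⁻²) = kg⁻¹·m⁻²·s⁴·A².
kg⁻¹·m⁻²·s⁴·A² is the base-SI form of the farad.

F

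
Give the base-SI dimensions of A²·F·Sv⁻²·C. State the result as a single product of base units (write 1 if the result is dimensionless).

F = kg⁻¹·m⁻²·s⁴·A².
Sv = m²·s⁻².
So Sv⁻² = m⁻⁴·s⁴.
C = s·A.
Combining: A²·F·Sv⁻²·C = A² · (kg⁻¹·m⁻²·s⁴·A²) · (m⁻⁴·s⁴) · (s·A) = kg⁻¹·m⁻⁶·s⁹·A⁵.

kg⁻¹·m⁻⁶·s⁹·A⁵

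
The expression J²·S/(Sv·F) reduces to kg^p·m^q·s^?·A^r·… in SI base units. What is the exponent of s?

-3

Sv = J/kg (equivalent dose = energy per mass),
    = m²·s⁻².
So Sv⁻¹ = m⁻²·s².
F = C/V (capacitance = charge per voltage),
    = A·s/(kg·m²·s⁻³·A⁻¹) (substituting C and V),
    = kg⁻¹·m⁻²·s⁴·A².
So F⁻¹ = kg·m²·s⁻⁴·A⁻².
J = N·m (work = force × distance),
    = kg·m²·s⁻².
So J² = kg²·m⁴·s⁻⁴.
S = 1/Ω (conductance is reciprocal resistance),
    = kg⁻¹·m⁻²·s³·A².
Combining: Sv⁻¹·F⁻¹·J²·S = (m⁻²·s²) · (kg·m²·s⁻⁴·A⁻²) · (kg²·m⁴·s⁻⁴) · (kg⁻¹·m⁻²·s³·A²) = kg²·m²·s⁻³.
The exponent of s is -3.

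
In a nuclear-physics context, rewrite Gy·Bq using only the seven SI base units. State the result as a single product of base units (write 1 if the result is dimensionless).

m²·s⁻³

Gy = J/kg (absorbed dose = energy per mass),
    = m²·s⁻².
Bq = 1/s = s⁻¹ (activity is decays per second).
Combining: Gy·Bq = (m²·s⁻²) · s⁻¹ = m²·s⁻³.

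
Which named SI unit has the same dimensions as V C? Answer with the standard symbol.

V = W/A (potential = power per current),
    = kg·m²·s⁻³·A⁻¹.
C = A·s = s·A (charge = current × time).
Combining: V·C = (kg·m²·s⁻³·A⁻¹) · (s·A) = kg·m²·s⁻².
kg·m²·s⁻² is the base-SI form of the joule.

J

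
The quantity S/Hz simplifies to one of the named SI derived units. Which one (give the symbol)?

F

Hz = s⁻¹.
So Hz⁻¹ = s.
S = kg⁻¹·m⁻²·s³·A².
Combining: Hz⁻¹·S = s · (kg⁻¹·m⁻²·s³·A²) = kg⁻¹·m⁻²·s⁴·A².
kg⁻¹·m⁻²·s⁴·A² is the base-SI form of the farad.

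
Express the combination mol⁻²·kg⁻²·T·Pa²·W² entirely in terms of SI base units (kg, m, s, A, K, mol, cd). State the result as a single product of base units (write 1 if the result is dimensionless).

kg³·m²·s⁻¹²·A⁻¹·mol⁻²

T = kg·s⁻²·A⁻¹.
Pa = kg·m⁻¹·s⁻².
So Pa² = kg²·m⁻²·s⁻⁴.
W = kg·m²·s⁻³.
So W² = kg²·m⁴·s⁻⁶.
Combining: mol⁻²·kg⁻²·T·Pa²·W² = mol⁻² · kg⁻² · (kg·s⁻²·A⁻¹) · (kg²·m⁻²·s⁻⁴) · (kg²·m⁴·s⁻⁶) = kg³·m²·s⁻¹²·A⁻¹·mol⁻².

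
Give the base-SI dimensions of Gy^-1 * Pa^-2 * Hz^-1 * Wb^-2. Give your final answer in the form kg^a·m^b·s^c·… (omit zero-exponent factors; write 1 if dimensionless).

Gy = m²·s⁻².
So Gy⁻¹ = m⁻²·s².
Pa = kg·m⁻¹·s⁻².
So Pa⁻² = kg⁻²·m²·s⁴.
Hz = s⁻¹.
So Hz⁻¹ = s.
Wb = kg·m²·s⁻²·A⁻¹.
So Wb⁻² = kg⁻²·m⁻⁴·s⁴·A².
Combining: Gy⁻¹·Pa⁻²·Hz⁻¹·Wb⁻² = (m⁻²·s²) · (kg⁻²·m²·s⁴) · s · (kg⁻²·m⁻⁴·s⁴·A²) = kg⁻⁴·m⁻⁴·s¹¹·A².

kg⁻⁴·m⁻⁴·s¹¹·A²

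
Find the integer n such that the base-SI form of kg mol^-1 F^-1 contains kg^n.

F = C/V (capacitance = charge per voltage),
    = A·s/(kg·m²·s⁻³·A⁻¹) (substituting C and V),
    = kg⁻¹·m⁻²·s⁴·A².
So F⁻¹ = kg·m²·s⁻⁴·A⁻².
Combining: kg·mol⁻¹·F⁻¹ = kg · mol⁻¹ · (kg·m²·s⁻⁴·A⁻²) = kg²·m²·s⁻⁴·A⁻²·mol⁻¹.
The exponent of kg is 2.

2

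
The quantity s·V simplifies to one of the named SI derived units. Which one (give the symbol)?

V = W/A (potential = power per current),
    = kg·m²·s⁻³·A⁻¹.
Combining: s·V = s · (kg·m²·s⁻³·A⁻¹) = kg·m²·s⁻²·A⁻¹.
kg·m²·s⁻²·A⁻¹ is the base-SI form of the weber.

Wb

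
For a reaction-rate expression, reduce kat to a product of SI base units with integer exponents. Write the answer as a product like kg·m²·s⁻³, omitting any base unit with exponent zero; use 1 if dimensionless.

kat = s⁻¹·mol.

s⁻¹·mol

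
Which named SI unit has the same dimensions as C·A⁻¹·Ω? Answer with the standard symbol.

H

C = A·s = s·A (charge = current × time).
Ω = V/A (resistance = voltage per current),
    = kg·m²·s⁻³·A⁻².
Combining: C·A⁻¹·Ω = (s·A) · A⁻¹ · (kg·m²·s⁻³·A⁻²) = kg·m²·s⁻²·A⁻².
kg·m²·s⁻²·A⁻² is the base-SI form of the henry.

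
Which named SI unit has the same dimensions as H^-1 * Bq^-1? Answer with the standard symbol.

S

H = Wb/A (inductance = flux per current),
    = kg·m²·s⁻²·A⁻².
So H⁻¹ = kg⁻¹·m⁻²·s²·A².
Bq = 1/s = s⁻¹ (activity is decays per second).
So Bq⁻¹ = s.
Combining: H⁻¹·Bq⁻¹ = (kg⁻¹·m⁻²·s²·A²) · s = kg⁻¹·m⁻²·s³·A².
kg⁻¹·m⁻²·s³·A² is the base-SI form of the siemens.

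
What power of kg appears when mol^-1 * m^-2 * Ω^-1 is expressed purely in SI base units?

-1

Ω = V/A (resistance = voltage per current),
    = kg·m²·s⁻³·A⁻².
So Ω⁻¹ = kg⁻¹·m⁻²·s³·A².
Combining: mol⁻¹·m⁻²·Ω⁻¹ = mol⁻¹ · m⁻² · (kg⁻¹·m⁻²·s³·A²) = kg⁻¹·m⁻⁴·s³·A²·mol⁻¹.
The exponent of kg is -1.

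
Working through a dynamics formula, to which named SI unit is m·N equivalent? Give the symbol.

J

N = kg·m/s² = kg·m·s⁻² (force = mass × acceleration).
Combining: m·N = m · (kg·m·s⁻²) = kg·m²·s⁻².
kg·m²·s⁻² is the base-SI form of the joule.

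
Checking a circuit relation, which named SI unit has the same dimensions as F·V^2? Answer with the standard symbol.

J

F = kg⁻¹·m⁻²·s⁴·A².
V = kg·m²·s⁻³·A⁻¹.
So V² = kg²·m⁴·s⁻⁶·A⁻².
Combining: F·V² = (kg⁻¹·m⁻²·s⁴·A²) · (kg²·m⁴·s⁻⁶·A⁻²) = kg·m²·s⁻².
kg·m²·s⁻² is the base-SI form of the joule.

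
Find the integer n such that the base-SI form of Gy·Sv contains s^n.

-4

Gy = J/kg (absorbed dose = energy per mass),
    = m²·s⁻².
Sv = J/kg (equivalent dose = energy per mass),
    = m²·s⁻².
Combining: Gy·Sv = (m²·s⁻²) · (m²·s⁻²) = m⁴·s⁻⁴.
The exponent of s is -4.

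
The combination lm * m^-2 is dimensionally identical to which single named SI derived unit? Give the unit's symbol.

lm = cd.
Combining: lm·m⁻² = cd · m⁻² = m⁻²·cd.
m⁻²·cd is the base-SI form of the lux.

lx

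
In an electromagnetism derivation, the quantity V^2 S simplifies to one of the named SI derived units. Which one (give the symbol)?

W

V = kg·m²·s⁻³·A⁻¹.
So V² = kg²·m⁴·s⁻⁶·A⁻².
S = kg⁻¹·m⁻²·s³·A².
Combining: V²·S = (kg²·m⁴·s⁻⁶·A⁻²) · (kg⁻¹·m⁻²·s³·A²) = kg·m²·s⁻³.
kg·m²·s⁻³ is the base-SI form of the watt.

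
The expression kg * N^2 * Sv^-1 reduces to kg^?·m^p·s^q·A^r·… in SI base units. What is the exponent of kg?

3

N = kg·m·s⁻².
So N² = kg²·m²·s⁻⁴.
Sv = m²·s⁻².
So Sv⁻¹ = m⁻²·s².
Combining: kg·N²·Sv⁻¹ = kg · (kg²·m²·s⁻⁴) · (m⁻²·s²) = kg³·s⁻².
The exponent of kg is 3.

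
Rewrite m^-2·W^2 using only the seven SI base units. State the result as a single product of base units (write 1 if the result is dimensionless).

kg²·m²·s⁻⁶

W = J/s (power = energy per time),
    = kg·m²·s⁻³.
So W² = kg²·m⁴·s⁻⁶.
Combining: m⁻²·W² = m⁻² · (kg²·m⁴·s⁻⁶) = kg²·m²·s⁻⁶.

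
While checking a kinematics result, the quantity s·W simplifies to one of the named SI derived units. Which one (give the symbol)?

J

W = kg·m²·s⁻³.
Combining: s·W = s · (kg·m²·s⁻³) = kg·m²·s⁻².
kg·m²·s⁻² is the base-SI form of the joule.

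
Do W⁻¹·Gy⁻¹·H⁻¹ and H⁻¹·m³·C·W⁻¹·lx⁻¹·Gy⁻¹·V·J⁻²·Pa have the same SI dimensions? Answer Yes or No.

No

Left side:
  W = kg·m²·s⁻³.
  So W⁻¹ = kg⁻¹·m⁻²·s³.
  Gy = m²·s⁻².
  So Gy⁻¹ = m⁻²·s².
  H = kg·m²·s⁻²·A⁻².
  So H⁻¹ = kg⁻¹·m⁻²·s²·A².
  Combining: W⁻¹·Gy⁻¹·H⁻¹ = (kg⁻¹·m⁻²·s³) · (m⁻²·s²) · (kg⁻¹·m⁻²·s²·A²) = kg⁻²·m⁻⁶·s⁷·A².
Right side:
  H = Wb/A (inductance = flux per current),
      = kg·m²·s⁻²·A⁻².
  So H⁻¹ = kg⁻¹·m⁻²·s²·A².
  C = A·s = s·A (charge = current × time).
  W = J/s (power = energy per time),
      = kg·m²·s⁻³.
  So W⁻¹ = kg⁻¹·m⁻²·s³.
  lx = lm/m² (illuminance = luminous flux per area),
      = m⁻²·cd.
  So lx⁻¹ = m²·cd⁻¹.
  Gy = J/kg (absorbed dose = energy per mass),
      = m²·s⁻².
  So Gy⁻¹ = m⁻²·s².
  V = W/A (potential = power per current),
      = kg·m²·s⁻³·A⁻¹.
  J = N·m (work = force × distance),
      = kg·m²·s⁻².
  So J⁻² = kg⁻²·m⁻⁴·s⁴.
  Pa = N/m² (pressure = force per area),
      = kg·m⁻¹·s⁻².
  Combining: H⁻¹·m³·C·W⁻¹·lx⁻¹·Gy⁻¹·V·J⁻²·Pa = (kg⁻¹·m⁻²·s²·A²) · m³ · (s·A) · (kg⁻¹·m⁻²·s³) · (m²·cd⁻¹) · (m⁻²·s²) · (kg·m²·s⁻³·A⁻¹) · (kg⁻²·m⁻⁴·s⁴) · (kg·m⁻¹·s⁻²) = kg⁻²·m⁻⁴·s⁷·A²·cd⁻¹.
Left is kg⁻²·m⁻⁶·s⁷·A²; right is kg⁻²·m⁻⁴·s⁷·A²·cd⁻¹ — different.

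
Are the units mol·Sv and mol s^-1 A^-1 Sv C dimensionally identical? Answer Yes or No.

Yes

Left side:
  Sv = J/kg (equivalent dose = energy per mass),
      = m²·s⁻².
  Combining: mol·Sv = mol · (m²·s⁻²) = m²·s⁻²·mol.
Right side:
  Sv = m²·s⁻².
  C = s·A.
  Combining: mol·s⁻¹·A⁻¹·Sv·C = mol · s⁻¹ · A⁻¹ · (m²·s⁻²) · (s·A) = m²·s⁻²·mol.
Both reduce to m²·s⁻²·mol.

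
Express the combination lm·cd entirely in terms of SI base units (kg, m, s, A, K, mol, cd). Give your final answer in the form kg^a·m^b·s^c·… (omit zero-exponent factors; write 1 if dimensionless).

cd²

lm = cd·sr = cd (luminous flux; sr is dimensionless).
Combining: lm·cd = cd · cd = cd².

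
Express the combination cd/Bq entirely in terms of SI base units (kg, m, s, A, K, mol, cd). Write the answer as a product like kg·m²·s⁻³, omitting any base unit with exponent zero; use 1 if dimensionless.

s·cd

Bq = 1/s = s⁻¹ (activity is decays per second).
So Bq⁻¹ = s.
Combining: Bq⁻¹·cd = s · cd = s·cd.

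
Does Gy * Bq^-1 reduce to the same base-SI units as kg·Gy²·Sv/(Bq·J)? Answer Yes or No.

Left side:
  Gy = J/kg (absorbed dose = energy per mass),
      = m²·s⁻².
  Bq = 1/s = s⁻¹ (activity is decays per second).
  So Bq⁻¹ = s.
  Combining: Gy·Bq⁻¹ = (m²·s⁻²) · s = m²·s⁻¹.
Right side:
  Bq = 1/s = s⁻¹ (activity is decays per second).
  So Bq⁻¹ = s.
  Gy = J/kg (absorbed dose = energy per mass),
      = m²·s⁻².
  So Gy² = m⁴·s⁻⁴.
  Sv = J/kg (equivalent dose = energy per mass),
      = m²·s⁻².
  J = N·m (work = force × distance),
      = kg·m²·s⁻².
  So J⁻¹ = kg⁻¹·m⁻²·s².
  Combining: kg·Bq⁻¹·Gy²·Sv·J⁻¹ = kg · s · (m⁴·s⁻⁴) · (m²·s⁻²) · (kg⁻¹·m⁻²·s²) = m⁴·s⁻³.
Left is m²·s⁻¹; right is m⁴·s⁻³ — different.

No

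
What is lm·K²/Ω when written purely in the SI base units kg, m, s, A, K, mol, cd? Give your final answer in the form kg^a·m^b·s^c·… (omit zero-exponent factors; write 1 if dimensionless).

Ω = V/A (resistance = voltage per current),
    = kg·m²·s⁻³·A⁻².
So Ω⁻¹ = kg⁻¹·m⁻²·s³·A².
lm = cd·sr = cd (luminous flux; sr is dimensionless).
Combining: Ω⁻¹·lm·K² = (kg⁻¹·m⁻²·s³·A²) · cd · K² = kg⁻¹·m⁻²·s³·A²·K²·cd.

kg⁻¹·m⁻²·s³·A²·K²·cd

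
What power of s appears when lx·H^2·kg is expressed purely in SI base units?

lx = lm/m² (illuminance = luminous flux per area),
    = m⁻²·cd.
H = Wb/A (inductance = flux per current),
    = kg·m²·s⁻²·A⁻².
So H² = kg²·m⁴·s⁻⁴·A⁻⁴.
Combining: lx·H²·kg = (m⁻²·cd) · (kg²·m⁴·s⁻⁴·A⁻⁴) · kg = kg³·m²·s⁻⁴·A⁻⁴·cd.
The exponent of s is -4.

-4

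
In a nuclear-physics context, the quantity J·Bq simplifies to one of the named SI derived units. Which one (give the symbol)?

J = kg·m²·s⁻².
Bq = s⁻¹.
Combining: J·Bq = (kg·m²·s⁻²) · s⁻¹ = kg·m²·s⁻³.
kg·m²·s⁻³ is the base-SI form of the watt.

W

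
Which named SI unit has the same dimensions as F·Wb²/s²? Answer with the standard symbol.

F = C/V (capacitance = charge per voltage),
    = A·s/(kg·m²·s⁻³·A⁻¹) (substituting C and V),
    = kg⁻¹·m⁻²·s⁴·A².
Wb = V·s (flux: a volt is a weber per second),
    = kg·m²·s⁻²·A⁻¹.
So Wb² = kg²·m⁴·s⁻⁴·A⁻².
Combining: F·s⁻²·Wb² = (kg⁻¹·m⁻²·s⁴·A²) · s⁻² · (kg²·m⁴·s⁻⁴·A⁻²) = kg·m²·s⁻².
kg·m²·s⁻² is the base-SI form of the joule.

J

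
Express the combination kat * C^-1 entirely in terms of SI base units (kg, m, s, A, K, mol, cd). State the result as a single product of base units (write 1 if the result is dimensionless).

kat = s⁻¹·mol.
C = s·A.
So C⁻¹ = s⁻¹·A⁻¹.
Combining: kat·C⁻¹ = (s⁻¹·mol) · (s⁻¹·A⁻¹) = s⁻²·A⁻¹·mol.

s⁻²·A⁻¹·mol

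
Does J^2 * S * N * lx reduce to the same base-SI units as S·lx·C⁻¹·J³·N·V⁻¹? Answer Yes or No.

Left side:
  J = kg·m²·s⁻².
  So J² = kg²·m⁴·s⁻⁴.
  S = kg⁻¹·m⁻²·s³·A².
  N = kg·m·s⁻².
  lx = m⁻²·cd.
  Combining: J²·S·N·lx = (kg²·m⁴·s⁻⁴) · (kg⁻¹·m⁻²·s³·A²) · (kg·m·s⁻²) · (m⁻²·cd) = kg²·m·s⁻³·A²·cd.
Right side:
  S = 1/Ω (conductance is reciprocal resistance),
      = kg⁻¹·m⁻²·s³·A².
  lx = lm/m² (illuminance = luminous flux per area),
      = m⁻²·cd.
  C = A·s = s·A (charge = current × time).
  So C⁻¹ = s⁻¹·A⁻¹.
  J = N·m (work = force × distance),
      = kg·m²·s⁻².
  So J³ = kg³·m⁶·s⁻⁶.
  N = kg·m/s² = kg·m·s⁻² (force = mass × acceleration).
  V = W/A (potential = power per current),
      = kg·m²·s⁻³·A⁻¹.
  So V⁻¹ = kg⁻¹·m⁻²·s³·A.
  Combining: S·lx·C⁻¹·J³·N·V⁻¹ = (kg⁻¹·m⁻²·s³·A²) · (m⁻²·cd) · (s⁻¹·A⁻¹) · (kg³·m⁶·s⁻⁶) · (kg·m·s⁻²) · (kg⁻¹·m⁻²·s³·A) = kg²·m·s⁻³·A²·cd.
Both reduce to kg²·m·s⁻³·A²·cd.

Yes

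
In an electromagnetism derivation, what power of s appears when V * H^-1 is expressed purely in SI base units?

V = kg·m²·s⁻³·A⁻¹.
H = kg·m²·s⁻²·A⁻².
So H⁻¹ = kg⁻¹·m⁻²·s²·A².
Combining: V·H⁻¹ = (kg·m²·s⁻³·A⁻¹) · (kg⁻¹·m⁻²·s²·A²) = s⁻¹·A.
The exponent of s is -1.

-1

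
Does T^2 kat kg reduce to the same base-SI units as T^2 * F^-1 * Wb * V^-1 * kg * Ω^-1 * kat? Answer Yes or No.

Left side:
  T = kg·s⁻²·A⁻¹.
  So T² = kg²·s⁻⁴·A⁻².
  kat = s⁻¹·mol.
  Combining: T²·kat·kg = (kg²·s⁻⁴·A⁻²) · (s⁻¹·mol) · kg = kg³·s⁻⁵·A⁻²·mol.
Right side:
  T = kg·s⁻²·A⁻¹.
  So T² = kg²·s⁻⁴·A⁻².
  F = kg⁻¹·m⁻²·s⁴·A².
  So F⁻¹ = kg·m²·s⁻⁴·A⁻².
  Wb = kg·m²·s⁻²·A⁻¹.
  V = kg·m²·s⁻³·A⁻¹.
  So V⁻¹ = kg⁻¹·m⁻²·s³·A.
  Ω = kg·m²·s⁻³·A⁻².
  So Ω⁻¹ = kg⁻¹·m⁻²·s³·A².
  kat = s⁻¹·mol.
  Combining: T²·F⁻¹·Wb·V⁻¹·kg·Ω⁻¹·kat = (kg²·s⁻⁴·A⁻²) · (kg·m²·s⁻⁴·A⁻²) · (kg·m²·s⁻²·A⁻¹) · (kg⁻¹·m⁻²·s³·A) · kg · (kg⁻¹·m⁻²·s³·A²) · (s⁻¹·mol) = kg³·s⁻⁵·A⁻²·mol.
Both reduce to kg³·s⁻⁵·A⁻²·mol.

Yes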